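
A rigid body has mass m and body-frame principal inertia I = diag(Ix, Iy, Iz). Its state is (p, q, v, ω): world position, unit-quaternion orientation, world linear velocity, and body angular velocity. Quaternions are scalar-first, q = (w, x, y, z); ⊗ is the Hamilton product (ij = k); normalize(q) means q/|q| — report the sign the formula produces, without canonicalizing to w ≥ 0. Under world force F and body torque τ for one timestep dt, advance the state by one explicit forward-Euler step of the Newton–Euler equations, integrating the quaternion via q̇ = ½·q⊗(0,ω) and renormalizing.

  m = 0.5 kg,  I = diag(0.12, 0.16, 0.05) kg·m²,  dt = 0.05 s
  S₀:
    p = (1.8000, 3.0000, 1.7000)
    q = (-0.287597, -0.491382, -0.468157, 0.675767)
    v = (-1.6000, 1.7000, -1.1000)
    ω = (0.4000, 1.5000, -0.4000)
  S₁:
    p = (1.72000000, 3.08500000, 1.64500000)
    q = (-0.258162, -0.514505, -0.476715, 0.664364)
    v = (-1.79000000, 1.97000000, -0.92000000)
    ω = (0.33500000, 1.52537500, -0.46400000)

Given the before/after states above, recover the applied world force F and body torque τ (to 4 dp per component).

ω₁ − ω₀ = (-0.06500000, 0.02537500, -0.06400000)
gyro term ω₀×Iω₀ = (0.0660, -0.0112, 0.0240)
τ = I·(Δω/dt) + ω₀×(Iω₀) = (-0.0900, 0.0700, -0.0400)
velocity change Δv = (-0.19000000, 0.27000000, 0.18000000)
F = m·Δv/dt = (-1.9000, 2.7000, 1.8000)

F = (-1.9000, 2.7000, 1.8000)
τ = (-0.0900, 0.0700, -0.0400)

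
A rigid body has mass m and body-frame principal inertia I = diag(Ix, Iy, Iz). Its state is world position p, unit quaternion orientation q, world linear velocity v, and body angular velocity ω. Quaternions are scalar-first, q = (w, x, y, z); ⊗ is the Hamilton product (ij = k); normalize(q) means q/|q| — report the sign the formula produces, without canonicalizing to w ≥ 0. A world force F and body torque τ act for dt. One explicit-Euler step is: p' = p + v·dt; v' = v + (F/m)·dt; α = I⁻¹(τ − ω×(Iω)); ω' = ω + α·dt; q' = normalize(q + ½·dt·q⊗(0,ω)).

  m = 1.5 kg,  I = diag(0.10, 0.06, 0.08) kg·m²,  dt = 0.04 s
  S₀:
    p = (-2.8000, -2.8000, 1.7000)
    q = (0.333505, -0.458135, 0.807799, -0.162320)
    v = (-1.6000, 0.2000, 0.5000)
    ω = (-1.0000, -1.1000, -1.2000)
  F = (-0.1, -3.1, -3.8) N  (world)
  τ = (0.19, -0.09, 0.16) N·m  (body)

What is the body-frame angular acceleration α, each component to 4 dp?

α = (1.6360, -1.9000, 2.5500)

precession coupling ω×(Iω) = (0.0264, 0.0240, -0.0440)
angular accel α = (1.6360, -1.9000, 2.5500)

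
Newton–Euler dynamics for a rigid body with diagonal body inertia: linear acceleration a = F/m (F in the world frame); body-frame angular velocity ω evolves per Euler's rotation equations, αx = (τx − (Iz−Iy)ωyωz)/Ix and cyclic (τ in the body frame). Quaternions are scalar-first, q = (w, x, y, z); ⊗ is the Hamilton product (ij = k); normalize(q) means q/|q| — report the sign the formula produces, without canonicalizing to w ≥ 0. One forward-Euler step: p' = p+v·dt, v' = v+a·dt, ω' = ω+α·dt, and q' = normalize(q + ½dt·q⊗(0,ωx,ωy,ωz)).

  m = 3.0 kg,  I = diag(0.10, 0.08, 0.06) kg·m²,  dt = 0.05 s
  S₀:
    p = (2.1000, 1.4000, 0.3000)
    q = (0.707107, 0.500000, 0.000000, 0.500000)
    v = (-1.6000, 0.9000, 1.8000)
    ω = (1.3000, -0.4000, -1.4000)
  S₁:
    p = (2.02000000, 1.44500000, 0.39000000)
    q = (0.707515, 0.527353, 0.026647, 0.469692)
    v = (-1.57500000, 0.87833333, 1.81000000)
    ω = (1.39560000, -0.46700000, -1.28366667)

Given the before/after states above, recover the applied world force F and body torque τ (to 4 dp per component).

Δv = v₁−v₀ = (0.02500000, -0.02166667, 0.01000000)
applied force F = (1.5000, -1.3000, 0.6000)
rate change Δω = (0.09560000, -0.06700000, 0.11633333)
ω₀×(Iω₀) = (-0.0112, -0.0728, 0.0104)
applied torque τ = (0.1800, -0.1800, 0.1500)

F = (1.5000, -1.3000, 0.6000)
τ = (0.1800, -0.1800, 0.1500)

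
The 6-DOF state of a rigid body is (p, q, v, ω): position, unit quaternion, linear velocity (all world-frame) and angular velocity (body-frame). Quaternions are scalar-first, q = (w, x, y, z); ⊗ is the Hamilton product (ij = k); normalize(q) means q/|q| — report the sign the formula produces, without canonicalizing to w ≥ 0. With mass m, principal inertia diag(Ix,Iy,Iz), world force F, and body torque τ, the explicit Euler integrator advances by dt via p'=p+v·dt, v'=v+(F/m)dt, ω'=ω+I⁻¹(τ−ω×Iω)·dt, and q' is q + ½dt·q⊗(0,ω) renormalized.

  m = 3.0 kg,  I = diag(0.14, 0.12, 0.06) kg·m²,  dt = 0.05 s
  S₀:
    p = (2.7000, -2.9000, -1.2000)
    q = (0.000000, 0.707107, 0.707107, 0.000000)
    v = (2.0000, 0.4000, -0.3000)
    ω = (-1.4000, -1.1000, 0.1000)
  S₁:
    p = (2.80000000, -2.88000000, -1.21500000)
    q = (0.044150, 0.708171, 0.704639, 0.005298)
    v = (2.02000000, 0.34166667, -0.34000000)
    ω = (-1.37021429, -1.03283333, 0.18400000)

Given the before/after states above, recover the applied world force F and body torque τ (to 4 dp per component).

Δω = ω₁−ω₀ = (0.02978571, 0.06716667, 0.08400000)
I·α + gyro = (0.0900, 0.1500, 0.0700)
v₁ − v₀ = (0.02000000, -0.05833333, -0.04000000)
F = m·Δv/dt = (1.2000, -3.5000, -2.4000)

F = (1.2000, -3.5000, -2.4000)
τ = (0.0900, 0.1500, 0.0700)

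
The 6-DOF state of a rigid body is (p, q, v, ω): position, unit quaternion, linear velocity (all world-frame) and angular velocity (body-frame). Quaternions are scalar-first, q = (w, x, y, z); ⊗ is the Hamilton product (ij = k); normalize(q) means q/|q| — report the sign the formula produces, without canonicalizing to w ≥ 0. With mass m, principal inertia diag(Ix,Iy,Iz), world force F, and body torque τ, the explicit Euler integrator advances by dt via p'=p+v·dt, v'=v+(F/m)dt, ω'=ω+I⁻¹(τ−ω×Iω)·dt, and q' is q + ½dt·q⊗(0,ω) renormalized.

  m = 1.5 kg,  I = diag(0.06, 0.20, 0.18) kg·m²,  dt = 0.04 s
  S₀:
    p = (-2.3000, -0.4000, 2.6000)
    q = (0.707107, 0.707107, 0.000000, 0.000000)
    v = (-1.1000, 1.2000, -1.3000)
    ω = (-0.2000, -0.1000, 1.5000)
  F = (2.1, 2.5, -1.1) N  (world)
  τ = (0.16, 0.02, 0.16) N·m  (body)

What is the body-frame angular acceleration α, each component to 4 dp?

ω×(Iω) gyroscopic = (0.0030, 0.0360, 0.0028)
angular accel α = (2.6167, -0.0800, 0.8733)

α = (2.6167, -0.0800, 0.8733)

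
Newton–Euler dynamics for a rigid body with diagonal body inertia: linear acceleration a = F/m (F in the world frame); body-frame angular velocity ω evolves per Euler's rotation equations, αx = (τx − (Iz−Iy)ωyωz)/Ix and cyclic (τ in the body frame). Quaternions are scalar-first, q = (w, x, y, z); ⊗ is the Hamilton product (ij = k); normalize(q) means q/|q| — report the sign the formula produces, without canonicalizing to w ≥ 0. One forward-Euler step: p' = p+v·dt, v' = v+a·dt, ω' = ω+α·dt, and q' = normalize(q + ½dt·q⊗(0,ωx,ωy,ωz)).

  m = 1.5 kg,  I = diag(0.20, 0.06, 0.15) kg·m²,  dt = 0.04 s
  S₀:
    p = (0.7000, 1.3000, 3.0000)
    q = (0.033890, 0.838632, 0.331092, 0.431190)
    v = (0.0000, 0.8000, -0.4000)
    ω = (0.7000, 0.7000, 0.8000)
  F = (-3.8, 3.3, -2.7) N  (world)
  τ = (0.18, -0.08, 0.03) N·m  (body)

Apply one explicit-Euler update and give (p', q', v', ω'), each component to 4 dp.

p' = (0.7000, 1.3320, 2.9840)
q' = (0.0106, 0.8381, 0.3241, 0.4387)
v' = (-0.1013, 0.8880, -0.4720)
ω' = (0.7259, 0.6280, 0.8263)

(τ − ω×Iω)/I = (0.6480, -1.8000, 0.6573)
ω' = ω + α·dt = (0.7259, 0.6280, 0.8263)
Hamilton product q⊗(0,ω) = (-1.1637588, -0.0132364, -0.3453496, 0.3823900)
q + ½dt·q⊗(0,ω), renormalized = (0.0106, 0.8381, 0.3241, 0.4387)
linear accel F/m = (-2.5333, 2.2000, -1.8000)
new position p' = (0.7000, 1.3320, 2.9840)
v + (F/m)dt = (-0.1013, 0.8880, -0.4720)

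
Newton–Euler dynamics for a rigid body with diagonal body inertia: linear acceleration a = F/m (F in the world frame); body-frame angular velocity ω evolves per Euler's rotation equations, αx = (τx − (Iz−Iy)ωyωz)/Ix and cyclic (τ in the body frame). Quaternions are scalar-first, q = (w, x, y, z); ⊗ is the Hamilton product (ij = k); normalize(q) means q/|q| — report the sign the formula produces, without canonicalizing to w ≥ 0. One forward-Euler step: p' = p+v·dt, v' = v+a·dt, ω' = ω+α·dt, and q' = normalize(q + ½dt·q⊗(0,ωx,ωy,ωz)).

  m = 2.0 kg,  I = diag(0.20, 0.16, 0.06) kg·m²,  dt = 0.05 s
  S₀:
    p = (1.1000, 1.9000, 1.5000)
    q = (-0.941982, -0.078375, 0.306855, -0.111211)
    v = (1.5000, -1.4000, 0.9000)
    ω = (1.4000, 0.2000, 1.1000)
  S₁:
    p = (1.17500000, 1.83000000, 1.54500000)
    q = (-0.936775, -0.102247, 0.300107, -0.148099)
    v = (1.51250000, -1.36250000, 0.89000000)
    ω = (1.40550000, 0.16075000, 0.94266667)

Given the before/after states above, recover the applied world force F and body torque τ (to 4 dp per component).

ω₁ − ω₀ = (0.00550000, -0.03925000, -0.15733333)
applied torque τ = (0.0000, 0.0900, -0.2000)
velocity change Δv = (0.01250000, 0.03750000, -0.01000000)
m·(v₁−v₀)/dt = (0.5000, 1.5000, -0.4000)

F = (0.5000, 1.5000, -0.4000)
τ = (0.0000, 0.0900, -0.2000)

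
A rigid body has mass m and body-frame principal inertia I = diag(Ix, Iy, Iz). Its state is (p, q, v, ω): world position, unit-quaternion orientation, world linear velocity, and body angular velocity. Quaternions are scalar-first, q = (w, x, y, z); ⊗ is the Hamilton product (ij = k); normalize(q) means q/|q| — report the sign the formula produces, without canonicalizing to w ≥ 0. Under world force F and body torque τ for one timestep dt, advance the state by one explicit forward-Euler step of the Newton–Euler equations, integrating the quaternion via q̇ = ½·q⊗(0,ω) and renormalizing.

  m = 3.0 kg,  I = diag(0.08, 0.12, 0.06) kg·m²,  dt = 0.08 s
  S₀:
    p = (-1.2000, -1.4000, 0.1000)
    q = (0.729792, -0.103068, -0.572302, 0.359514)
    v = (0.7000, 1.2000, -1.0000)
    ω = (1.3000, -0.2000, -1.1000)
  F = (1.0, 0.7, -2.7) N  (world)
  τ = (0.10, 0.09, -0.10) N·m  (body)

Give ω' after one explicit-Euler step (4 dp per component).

gyro term ω×Iω = (-0.0132, -0.0286, -0.0104)
α = I⁻¹(τ − ω×Iω) = (1.4150, 0.9883, -1.4933)
ω' = ω + α·dt = (1.4132, -0.1209, -1.2195)

ω' = (1.4132, -0.1209, -1.2195)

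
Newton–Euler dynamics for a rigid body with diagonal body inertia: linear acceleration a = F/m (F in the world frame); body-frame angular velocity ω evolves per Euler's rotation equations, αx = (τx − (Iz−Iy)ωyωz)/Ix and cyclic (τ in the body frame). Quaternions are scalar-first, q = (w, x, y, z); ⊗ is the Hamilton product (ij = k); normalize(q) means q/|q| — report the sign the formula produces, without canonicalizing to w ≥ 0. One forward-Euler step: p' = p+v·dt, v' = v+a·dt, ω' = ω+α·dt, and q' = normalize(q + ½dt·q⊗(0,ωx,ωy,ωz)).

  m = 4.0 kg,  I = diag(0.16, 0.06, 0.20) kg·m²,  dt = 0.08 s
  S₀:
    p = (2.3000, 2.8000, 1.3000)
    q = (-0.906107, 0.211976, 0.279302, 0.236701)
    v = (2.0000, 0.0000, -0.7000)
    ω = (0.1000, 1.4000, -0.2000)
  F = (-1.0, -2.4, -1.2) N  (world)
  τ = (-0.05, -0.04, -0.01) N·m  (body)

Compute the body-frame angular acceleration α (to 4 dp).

precession coupling ω×(Iω) = (-0.0392, 0.0008, -0.0140)
α = I⁻¹(τ − ω×Iω) = (-0.0675, -0.6800, 0.0200)

α = (-0.0675, -0.6800, 0.0200)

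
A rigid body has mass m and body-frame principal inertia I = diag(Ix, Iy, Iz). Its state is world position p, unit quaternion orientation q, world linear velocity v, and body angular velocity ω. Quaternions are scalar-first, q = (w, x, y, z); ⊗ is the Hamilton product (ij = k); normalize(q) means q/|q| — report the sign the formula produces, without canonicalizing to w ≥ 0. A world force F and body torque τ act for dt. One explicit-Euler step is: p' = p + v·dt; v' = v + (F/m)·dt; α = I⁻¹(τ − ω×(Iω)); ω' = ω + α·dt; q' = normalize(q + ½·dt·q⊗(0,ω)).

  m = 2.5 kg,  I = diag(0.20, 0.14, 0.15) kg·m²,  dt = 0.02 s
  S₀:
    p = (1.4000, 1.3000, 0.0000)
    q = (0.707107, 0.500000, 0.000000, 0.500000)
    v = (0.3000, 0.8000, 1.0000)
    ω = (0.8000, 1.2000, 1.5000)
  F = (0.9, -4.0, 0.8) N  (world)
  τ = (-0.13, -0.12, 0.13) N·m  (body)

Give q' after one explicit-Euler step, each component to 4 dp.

Hamilton product q⊗(0,ω) = (-1.1500000, -0.0343144, 0.4985284, 1.6606605)
q' = normalize(q + ½dt·q⊗(0,ω)) = (0.6955, 0.4995, 0.0050, 0.5165)

q' = (0.6955, 0.4995, 0.0050, 0.5165)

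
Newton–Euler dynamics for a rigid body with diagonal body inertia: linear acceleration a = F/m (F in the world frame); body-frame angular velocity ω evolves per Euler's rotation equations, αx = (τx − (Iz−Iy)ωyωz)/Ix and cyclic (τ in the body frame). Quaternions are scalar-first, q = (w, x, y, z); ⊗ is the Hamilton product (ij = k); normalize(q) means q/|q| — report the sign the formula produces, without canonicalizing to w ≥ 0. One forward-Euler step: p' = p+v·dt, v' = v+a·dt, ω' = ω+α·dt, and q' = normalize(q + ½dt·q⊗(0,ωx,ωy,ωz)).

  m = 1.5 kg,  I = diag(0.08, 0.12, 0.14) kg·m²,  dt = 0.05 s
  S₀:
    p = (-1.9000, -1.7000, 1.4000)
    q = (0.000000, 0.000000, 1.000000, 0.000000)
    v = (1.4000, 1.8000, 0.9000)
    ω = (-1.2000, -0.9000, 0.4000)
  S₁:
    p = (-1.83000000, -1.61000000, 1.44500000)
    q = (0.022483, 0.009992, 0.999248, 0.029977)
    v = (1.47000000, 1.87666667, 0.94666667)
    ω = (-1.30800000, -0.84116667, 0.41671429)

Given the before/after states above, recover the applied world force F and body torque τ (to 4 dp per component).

F = (2.1000, 2.3000, 1.4000)
τ = (-0.1800, 0.1700, 0.0900)

velocity change Δv = (0.07000000, 0.07666667, 0.04666667)
m·(v₁−v₀)/dt = (2.1000, 2.3000, 1.4000)
Δω = ω₁−ω₀ = (-0.10800000, 0.05883333, 0.01671429)
τ = I·(Δω/dt) + ω₀×(Iω₀) = (-0.1800, 0.1700, 0.0900)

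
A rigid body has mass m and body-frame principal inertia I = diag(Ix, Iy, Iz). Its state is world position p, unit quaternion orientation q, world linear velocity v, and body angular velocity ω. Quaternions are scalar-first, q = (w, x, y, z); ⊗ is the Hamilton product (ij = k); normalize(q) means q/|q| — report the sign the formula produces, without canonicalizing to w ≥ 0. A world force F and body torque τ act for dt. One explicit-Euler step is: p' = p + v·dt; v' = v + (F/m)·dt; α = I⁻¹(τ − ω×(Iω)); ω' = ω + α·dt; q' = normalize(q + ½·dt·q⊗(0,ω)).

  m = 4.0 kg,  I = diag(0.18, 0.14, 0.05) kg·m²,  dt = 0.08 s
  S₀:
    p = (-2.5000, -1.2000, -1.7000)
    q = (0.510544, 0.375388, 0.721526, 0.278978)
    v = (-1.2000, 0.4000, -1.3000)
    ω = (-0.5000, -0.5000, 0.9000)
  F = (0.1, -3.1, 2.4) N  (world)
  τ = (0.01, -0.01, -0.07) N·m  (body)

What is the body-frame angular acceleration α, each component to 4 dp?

ω×(Iω) gyroscopic = (0.0405, -0.0585, -0.0100)
(τ − ω×Iω)/I = (-0.1694, 0.3464, -1.2000)

α = (-0.1694, 0.3464, -1.2000)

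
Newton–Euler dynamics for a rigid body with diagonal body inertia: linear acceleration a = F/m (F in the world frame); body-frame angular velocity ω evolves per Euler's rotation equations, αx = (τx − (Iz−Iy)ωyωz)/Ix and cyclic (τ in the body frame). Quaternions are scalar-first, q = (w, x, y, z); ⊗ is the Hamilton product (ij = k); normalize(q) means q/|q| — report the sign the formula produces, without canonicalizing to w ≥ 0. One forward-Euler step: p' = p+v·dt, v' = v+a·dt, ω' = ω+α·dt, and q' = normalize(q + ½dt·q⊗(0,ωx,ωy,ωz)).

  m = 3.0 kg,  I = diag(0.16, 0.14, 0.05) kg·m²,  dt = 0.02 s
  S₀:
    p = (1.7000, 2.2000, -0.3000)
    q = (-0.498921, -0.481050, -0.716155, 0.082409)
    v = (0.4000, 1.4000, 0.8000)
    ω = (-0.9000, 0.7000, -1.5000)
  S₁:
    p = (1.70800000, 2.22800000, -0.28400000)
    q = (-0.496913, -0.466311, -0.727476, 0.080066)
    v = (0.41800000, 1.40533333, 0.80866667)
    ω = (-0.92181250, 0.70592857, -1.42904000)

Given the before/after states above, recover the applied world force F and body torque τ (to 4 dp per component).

rate change Δω = (-0.02181250, 0.00592857, 0.07096000)
precession coupling = (0.0945, 0.1485, 0.0126)
τ = I·(Δω/dt) + ω₀×(Iω₀) = (-0.0800, 0.1900, 0.1900)
velocity change Δv = (0.01800000, 0.00533333, 0.00866667)
F = m·Δv/dt = (2.7000, 0.8000, 1.3000)

F = (2.7000, 0.8000, 1.3000)
τ = (-0.0800, 0.1900, 0.1900)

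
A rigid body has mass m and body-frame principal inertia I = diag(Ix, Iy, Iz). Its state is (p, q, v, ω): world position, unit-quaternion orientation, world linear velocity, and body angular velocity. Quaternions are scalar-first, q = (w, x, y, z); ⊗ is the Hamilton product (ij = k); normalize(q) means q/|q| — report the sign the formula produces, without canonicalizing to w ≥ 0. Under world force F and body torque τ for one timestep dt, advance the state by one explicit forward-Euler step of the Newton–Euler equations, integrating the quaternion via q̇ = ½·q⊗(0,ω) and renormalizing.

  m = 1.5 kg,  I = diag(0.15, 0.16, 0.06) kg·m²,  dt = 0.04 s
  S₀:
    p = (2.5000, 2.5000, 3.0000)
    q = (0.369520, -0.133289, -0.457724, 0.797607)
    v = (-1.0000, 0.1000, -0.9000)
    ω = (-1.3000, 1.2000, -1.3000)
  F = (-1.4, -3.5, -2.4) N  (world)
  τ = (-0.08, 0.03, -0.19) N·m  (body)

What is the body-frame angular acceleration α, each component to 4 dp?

α = (-1.5733, -0.7631, -2.9067)

precession coupling ω×(Iω) = (0.1560, 0.1521, -0.0156)
α = I⁻¹(τ − ω×Iω) = (-1.5733, -0.7631, -2.9067)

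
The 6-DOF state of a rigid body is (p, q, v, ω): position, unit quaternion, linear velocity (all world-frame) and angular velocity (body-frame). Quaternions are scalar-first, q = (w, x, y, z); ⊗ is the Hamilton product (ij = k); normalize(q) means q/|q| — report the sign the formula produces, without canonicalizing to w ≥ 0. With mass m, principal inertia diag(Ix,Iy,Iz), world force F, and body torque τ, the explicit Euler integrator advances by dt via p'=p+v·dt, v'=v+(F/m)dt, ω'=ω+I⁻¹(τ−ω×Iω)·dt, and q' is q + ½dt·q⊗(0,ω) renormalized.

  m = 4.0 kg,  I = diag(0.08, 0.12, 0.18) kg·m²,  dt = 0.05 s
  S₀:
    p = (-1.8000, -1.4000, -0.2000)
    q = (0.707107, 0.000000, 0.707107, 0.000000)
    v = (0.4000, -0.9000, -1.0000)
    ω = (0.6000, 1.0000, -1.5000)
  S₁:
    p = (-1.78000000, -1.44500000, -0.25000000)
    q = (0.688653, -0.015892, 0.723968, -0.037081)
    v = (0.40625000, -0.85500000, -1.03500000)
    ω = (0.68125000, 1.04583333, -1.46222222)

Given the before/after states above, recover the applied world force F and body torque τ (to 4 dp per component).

F = (0.5000, 3.6000, -2.8000)
τ = (0.0400, 0.2000, 0.1600)

rate change Δω = (0.08125000, 0.04583333, 0.03777778)
ω₀×(Iω₀) = (-0.0900, 0.0900, 0.0240)
applied torque τ = (0.0400, 0.2000, 0.1600)
v₁ − v₀ = (0.00625000, 0.04500000, -0.03500000)
F = m·Δv/dt = (0.5000, 3.6000, -2.8000)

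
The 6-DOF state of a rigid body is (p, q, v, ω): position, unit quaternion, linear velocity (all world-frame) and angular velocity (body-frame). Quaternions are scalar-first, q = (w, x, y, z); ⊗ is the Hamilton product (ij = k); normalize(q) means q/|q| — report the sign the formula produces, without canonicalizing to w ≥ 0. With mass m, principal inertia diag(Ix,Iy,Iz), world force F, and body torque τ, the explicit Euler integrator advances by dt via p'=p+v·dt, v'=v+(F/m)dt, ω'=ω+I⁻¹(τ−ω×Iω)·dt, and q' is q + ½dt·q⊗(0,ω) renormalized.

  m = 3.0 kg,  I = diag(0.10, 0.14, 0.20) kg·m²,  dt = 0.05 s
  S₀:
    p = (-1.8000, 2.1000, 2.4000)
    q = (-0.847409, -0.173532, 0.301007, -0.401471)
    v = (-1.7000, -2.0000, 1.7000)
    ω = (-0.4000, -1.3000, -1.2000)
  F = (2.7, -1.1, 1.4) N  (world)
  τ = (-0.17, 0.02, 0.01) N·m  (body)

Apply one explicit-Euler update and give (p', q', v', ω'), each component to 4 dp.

a = (0.9000, -0.3667, 0.4667)
new position p' = (-1.8850, 2.0000, 2.4850)
v' = v + a·dt = (-1.6550, -2.0183, 1.7233)
angular accel α = (-2.6360, 0.4857, -0.0540)
ω' = ω + α·dt = (-0.5318, -1.2757, -1.2027)
Hamilton product q⊗(0,ω) = (-0.1598689, -0.5441571, 1.0539817, 1.3628852)
q' = normalize(q + ½dt·q⊗(0,ω)) = (-0.8505, -0.1869, 0.3270, -0.3670)

p' = (-1.8850, 2.0000, 2.4850)
q' = (-0.8505, -0.1869, 0.3270, -0.3670)
v' = (-1.6550, -2.0183, 1.7233)
ω' = (-0.5318, -1.2757, -1.2027)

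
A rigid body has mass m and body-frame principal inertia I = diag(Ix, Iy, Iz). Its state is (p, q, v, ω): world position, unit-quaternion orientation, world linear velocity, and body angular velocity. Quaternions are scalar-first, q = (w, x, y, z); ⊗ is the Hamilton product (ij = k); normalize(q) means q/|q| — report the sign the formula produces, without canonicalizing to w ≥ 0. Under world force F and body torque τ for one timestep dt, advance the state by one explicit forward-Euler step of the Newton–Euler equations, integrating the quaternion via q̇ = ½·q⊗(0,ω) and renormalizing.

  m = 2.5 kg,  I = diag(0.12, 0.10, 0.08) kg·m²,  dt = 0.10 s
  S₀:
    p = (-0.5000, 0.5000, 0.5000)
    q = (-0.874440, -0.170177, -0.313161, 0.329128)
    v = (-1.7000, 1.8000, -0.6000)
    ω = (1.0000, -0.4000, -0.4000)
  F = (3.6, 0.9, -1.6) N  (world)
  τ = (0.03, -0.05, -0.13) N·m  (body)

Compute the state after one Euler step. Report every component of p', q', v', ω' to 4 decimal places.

p + v·dt = (-0.6700, 0.6800, 0.4400)
v + (F/m)dt = (-1.5560, 1.8360, -0.6640)
(τ − ω×Iω)/I = (0.2767, -0.3400, -1.7250)
ω + α·dt = (1.0277, -0.4340, -0.5725)
2q̇ = q⊗(0,ω) = (0.1765638, -0.6175244, 0.6108332, 0.7310078)
q' = normalize(q + ½dt·q⊗(0,ω)) = (-0.8642, -0.2007, -0.2822, 0.3651)

p' = (-0.6700, 0.6800, 0.4400)
q' = (-0.8642, -0.2007, -0.2822, 0.3651)
v' = (-1.5560, 1.8360, -0.6640)
ω' = (1.0277, -0.4340, -0.5725)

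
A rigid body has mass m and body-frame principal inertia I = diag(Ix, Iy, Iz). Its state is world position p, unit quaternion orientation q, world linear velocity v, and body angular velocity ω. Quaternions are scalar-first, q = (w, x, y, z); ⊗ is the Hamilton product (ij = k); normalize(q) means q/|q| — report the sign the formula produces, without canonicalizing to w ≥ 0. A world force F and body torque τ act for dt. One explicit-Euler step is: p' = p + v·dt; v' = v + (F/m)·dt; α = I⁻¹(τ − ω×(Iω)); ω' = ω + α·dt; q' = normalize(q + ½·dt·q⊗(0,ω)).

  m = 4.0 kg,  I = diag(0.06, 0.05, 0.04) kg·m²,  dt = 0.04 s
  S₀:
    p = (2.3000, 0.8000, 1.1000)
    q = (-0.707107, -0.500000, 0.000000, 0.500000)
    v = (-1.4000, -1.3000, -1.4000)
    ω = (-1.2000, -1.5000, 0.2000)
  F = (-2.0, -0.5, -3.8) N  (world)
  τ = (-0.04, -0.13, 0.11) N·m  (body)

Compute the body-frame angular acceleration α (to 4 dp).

α = (-0.7167, -2.5040, 3.2000)

precession coupling ω×(Iω) = (0.0030, -0.0048, -0.0180)
(τ − ω×Iω)/I = (-0.7167, -2.5040, 3.2000)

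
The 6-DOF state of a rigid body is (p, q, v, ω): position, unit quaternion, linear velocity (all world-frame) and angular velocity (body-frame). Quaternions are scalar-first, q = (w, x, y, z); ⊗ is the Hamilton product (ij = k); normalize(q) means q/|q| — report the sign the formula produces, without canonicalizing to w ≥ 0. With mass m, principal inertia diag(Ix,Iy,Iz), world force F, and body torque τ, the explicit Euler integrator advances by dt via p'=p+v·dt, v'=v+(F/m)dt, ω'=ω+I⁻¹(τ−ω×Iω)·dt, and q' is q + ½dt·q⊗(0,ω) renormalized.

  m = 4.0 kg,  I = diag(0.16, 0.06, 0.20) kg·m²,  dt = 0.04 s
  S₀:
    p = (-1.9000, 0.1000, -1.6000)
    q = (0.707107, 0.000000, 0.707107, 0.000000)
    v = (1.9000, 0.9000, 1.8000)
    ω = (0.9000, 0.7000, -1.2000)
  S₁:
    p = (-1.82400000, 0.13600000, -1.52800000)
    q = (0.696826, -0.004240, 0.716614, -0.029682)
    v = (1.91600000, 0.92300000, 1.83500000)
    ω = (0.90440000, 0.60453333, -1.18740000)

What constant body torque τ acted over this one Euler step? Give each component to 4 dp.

ω₁ − ω₀ = (0.00440000, -0.09546667, 0.01260000)
gyro term ω₀×Iω₀ = (-0.1176, 0.0432, -0.0630)
applied torque τ = (-0.1000, -0.1000, 0.0000)

τ = (-0.1000, -0.1000, 0.0000)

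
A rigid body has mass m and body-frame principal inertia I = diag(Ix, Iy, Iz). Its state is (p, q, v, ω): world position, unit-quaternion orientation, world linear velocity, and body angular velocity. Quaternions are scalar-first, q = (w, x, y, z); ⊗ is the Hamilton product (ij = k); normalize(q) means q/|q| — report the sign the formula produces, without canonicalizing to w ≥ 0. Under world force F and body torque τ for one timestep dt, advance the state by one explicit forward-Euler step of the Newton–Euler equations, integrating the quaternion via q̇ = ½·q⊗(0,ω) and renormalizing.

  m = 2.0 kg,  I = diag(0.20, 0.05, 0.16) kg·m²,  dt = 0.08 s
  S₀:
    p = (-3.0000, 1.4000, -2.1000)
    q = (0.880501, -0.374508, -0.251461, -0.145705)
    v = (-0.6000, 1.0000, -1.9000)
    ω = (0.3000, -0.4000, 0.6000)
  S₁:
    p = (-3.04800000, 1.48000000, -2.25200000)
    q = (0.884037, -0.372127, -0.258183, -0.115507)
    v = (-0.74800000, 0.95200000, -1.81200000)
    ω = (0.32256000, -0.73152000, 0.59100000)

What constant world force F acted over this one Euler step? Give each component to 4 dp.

Δv = v₁−v₀ = (-0.14800000, -0.04800000, 0.08800000)
F = m·Δv/dt = (-3.7000, -1.2000, 2.2000)

F = (-3.7000, -1.2000, 2.2000)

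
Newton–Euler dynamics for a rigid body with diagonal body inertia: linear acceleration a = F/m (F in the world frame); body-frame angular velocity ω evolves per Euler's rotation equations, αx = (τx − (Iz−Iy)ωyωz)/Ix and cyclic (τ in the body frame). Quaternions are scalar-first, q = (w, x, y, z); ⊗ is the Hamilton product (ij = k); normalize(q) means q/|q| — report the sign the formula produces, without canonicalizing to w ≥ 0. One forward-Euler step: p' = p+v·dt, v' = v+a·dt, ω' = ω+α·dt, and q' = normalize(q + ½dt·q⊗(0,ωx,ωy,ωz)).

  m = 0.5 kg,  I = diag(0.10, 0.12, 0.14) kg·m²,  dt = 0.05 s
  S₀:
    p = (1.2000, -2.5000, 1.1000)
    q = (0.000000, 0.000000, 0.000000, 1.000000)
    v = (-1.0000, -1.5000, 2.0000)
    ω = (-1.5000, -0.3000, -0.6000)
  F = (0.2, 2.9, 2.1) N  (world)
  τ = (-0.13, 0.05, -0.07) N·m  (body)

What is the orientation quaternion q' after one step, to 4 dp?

q⊗(0,ω) = (0.6000000, 0.3000000, -1.5000000, 0.0000000)
q' = normalize(q + ½dt·q⊗(0,ω)) = (0.0150, 0.0075, -0.0375, 0.9992)

q' = (0.0150, 0.0075, -0.0375, 0.9992)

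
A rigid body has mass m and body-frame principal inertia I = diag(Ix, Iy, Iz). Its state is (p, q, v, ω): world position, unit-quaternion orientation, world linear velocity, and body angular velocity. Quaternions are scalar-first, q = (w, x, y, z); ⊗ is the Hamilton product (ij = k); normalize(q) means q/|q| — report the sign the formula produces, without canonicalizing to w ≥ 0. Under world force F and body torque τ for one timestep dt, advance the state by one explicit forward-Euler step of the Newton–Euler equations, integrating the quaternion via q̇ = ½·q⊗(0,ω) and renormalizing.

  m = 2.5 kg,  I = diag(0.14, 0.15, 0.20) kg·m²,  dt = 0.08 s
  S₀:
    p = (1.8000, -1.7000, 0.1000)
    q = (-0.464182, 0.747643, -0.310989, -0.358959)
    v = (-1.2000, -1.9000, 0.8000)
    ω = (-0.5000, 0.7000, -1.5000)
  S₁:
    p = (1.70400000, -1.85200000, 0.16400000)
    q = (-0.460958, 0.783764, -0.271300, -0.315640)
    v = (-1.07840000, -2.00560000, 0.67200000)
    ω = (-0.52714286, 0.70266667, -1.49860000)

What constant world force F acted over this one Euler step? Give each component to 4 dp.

F = (3.8000, -3.3000, -4.0000)

v₁ − v₀ = (0.12160000, -0.10560000, -0.12800000)
applied force F = (3.8000, -3.3000, -4.0000)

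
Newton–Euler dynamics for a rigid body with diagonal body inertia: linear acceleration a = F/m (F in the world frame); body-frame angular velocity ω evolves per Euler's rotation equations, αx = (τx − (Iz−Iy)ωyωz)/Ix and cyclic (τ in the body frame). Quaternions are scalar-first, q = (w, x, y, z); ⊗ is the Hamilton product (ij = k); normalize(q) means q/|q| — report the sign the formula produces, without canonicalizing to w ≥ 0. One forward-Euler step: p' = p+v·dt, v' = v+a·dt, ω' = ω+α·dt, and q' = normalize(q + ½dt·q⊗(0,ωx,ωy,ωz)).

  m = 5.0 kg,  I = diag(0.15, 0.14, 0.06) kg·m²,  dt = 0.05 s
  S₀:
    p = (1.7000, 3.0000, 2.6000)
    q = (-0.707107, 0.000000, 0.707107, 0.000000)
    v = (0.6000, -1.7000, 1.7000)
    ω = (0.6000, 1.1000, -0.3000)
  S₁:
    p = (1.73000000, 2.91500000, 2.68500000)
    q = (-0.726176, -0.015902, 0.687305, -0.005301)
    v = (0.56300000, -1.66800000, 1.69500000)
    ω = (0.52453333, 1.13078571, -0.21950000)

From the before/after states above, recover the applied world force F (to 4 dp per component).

v₁ − v₀ = (-0.03700000, 0.03200000, -0.00500000)
F = m·Δv/dt = (-3.7000, 3.2000, -0.5000)

F = (-3.7000, 3.2000, -0.5000)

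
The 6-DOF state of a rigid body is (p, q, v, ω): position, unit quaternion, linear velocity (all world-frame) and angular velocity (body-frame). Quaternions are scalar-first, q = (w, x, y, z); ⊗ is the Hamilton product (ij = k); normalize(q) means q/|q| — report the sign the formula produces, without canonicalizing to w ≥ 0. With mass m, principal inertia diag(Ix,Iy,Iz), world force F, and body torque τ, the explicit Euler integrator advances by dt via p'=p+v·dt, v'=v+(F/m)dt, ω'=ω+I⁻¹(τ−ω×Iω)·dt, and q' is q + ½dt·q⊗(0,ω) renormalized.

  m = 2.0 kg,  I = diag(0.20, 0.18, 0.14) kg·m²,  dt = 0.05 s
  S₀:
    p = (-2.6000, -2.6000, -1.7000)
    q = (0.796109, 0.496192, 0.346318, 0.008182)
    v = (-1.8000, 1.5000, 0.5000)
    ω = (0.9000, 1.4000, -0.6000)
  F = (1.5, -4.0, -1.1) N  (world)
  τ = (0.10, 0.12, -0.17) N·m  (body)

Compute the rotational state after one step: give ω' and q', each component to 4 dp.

ω' = (0.9166, 1.4423, -0.6517)
q' = (0.7722, 0.5081, 0.3814, 0.0058)

precession coupling ω×(Iω) = (0.0336, -0.0324, -0.0252)
α = I⁻¹(τ − ω×Iω) = (0.3320, 0.8467, -1.0343)
ω + α·dt = (0.9166, 1.4423, -0.6517)
Hamilton product q⊗(0,ω) = (-0.9265088, 0.4972525, 1.4196316, -0.0946828)
updated quaternion q' = (0.7722, 0.5081, 0.3814, 0.0058)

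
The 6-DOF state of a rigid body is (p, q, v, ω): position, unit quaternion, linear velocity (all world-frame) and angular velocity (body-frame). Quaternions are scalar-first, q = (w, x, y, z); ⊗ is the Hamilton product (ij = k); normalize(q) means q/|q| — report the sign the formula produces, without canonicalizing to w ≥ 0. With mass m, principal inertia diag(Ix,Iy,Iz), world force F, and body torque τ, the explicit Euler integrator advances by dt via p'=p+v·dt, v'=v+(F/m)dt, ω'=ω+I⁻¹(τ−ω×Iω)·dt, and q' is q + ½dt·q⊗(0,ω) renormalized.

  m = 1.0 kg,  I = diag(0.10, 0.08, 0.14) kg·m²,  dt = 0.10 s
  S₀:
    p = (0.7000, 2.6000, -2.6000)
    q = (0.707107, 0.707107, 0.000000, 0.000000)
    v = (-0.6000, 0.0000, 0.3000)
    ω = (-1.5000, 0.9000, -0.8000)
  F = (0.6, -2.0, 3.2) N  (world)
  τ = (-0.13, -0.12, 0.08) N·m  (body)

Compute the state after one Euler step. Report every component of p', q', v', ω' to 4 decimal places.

angular accel α = (-0.8680, -0.9000, 0.3786)
new body rate ω' = (-1.5868, 0.8100, -0.7621)
Hamilton product q⊗(0,ω) = (1.0606605, -1.0606605, 1.2020819, 0.0707107)
updated quaternion q' = (0.7566, 0.6511, 0.0598, 0.0035)
a = F/m = (0.6000, -2.0000, 3.2000)
p' = p + v·dt = (0.6400, 2.6000, -2.5700)
v' = v + a·dt = (-0.5400, -0.2000, 0.6200)

p' = (0.6400, 2.6000, -2.5700)
q' = (0.7566, 0.6511, 0.0598, 0.0035)
v' = (-0.5400, -0.2000, 0.6200)
ω' = (-1.5868, 0.8100, -0.7621)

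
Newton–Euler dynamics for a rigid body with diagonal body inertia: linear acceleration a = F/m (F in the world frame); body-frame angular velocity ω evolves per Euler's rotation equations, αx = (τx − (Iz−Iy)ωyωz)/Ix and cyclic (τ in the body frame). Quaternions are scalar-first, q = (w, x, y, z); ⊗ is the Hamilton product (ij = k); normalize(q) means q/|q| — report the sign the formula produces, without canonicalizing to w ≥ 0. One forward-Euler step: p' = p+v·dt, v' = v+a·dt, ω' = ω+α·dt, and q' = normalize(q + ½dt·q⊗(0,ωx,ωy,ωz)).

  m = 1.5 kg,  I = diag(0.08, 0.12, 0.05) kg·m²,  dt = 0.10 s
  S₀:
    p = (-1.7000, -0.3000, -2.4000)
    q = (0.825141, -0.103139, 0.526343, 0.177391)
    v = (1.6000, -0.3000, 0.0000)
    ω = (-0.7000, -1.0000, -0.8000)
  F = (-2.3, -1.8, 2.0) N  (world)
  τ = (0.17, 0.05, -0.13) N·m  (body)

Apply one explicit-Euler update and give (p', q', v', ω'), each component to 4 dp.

p' = (-1.5400, -0.3300, -2.4000)
q' = (0.8527, -0.1438, 0.4735, 0.1675)
v' = (1.4467, -0.4200, 0.1333)
ω' = (-0.4175, -0.9723, -1.1160)

α = I⁻¹(τ − ω×Iω) = (2.8250, 0.2767, -3.1600)
ω' = ω + α·dt = (-0.4175, -0.9723, -1.1160)
q⊗(0,ω) = (0.5960585, -0.8212821, -1.0318259, -0.1885337)
q + ½dt·q⊗(0,ω), renormalized = (0.8527, -0.1438, 0.4735, 0.1675)
linear accel F/m = (-1.5333, -1.2000, 1.3333)
p' = p + v·dt = (-1.5400, -0.3300, -2.4000)
v' = v + a·dt = (1.4467, -0.4200, 0.1333)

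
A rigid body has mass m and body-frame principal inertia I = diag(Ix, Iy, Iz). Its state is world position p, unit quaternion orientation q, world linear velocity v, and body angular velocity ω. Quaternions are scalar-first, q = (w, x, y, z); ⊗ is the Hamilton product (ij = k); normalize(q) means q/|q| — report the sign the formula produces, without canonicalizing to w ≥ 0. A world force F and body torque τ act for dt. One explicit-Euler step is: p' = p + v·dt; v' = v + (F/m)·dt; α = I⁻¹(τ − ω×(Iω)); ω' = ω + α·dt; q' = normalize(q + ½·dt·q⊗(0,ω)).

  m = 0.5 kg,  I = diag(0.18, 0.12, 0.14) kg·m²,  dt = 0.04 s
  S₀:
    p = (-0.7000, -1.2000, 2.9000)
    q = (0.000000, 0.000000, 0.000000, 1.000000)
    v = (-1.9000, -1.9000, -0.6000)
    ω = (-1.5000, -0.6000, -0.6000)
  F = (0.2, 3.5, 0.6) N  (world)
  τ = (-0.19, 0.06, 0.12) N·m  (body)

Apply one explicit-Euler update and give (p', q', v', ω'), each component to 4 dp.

α = I⁻¹(τ − ω×Iω) = (-1.0956, 0.2000, 1.2429)
ω' = ω + α·dt = (-1.5438, -0.5920, -0.5503)
q⊗(0,ω) = (0.6000000, 0.6000000, -1.5000000, 0.0000000)
updated quaternion q' = (0.0120, 0.0120, -0.0300, 0.9994)
a = (0.4000, 7.0000, 1.2000)
p + v·dt = (-0.7760, -1.2760, 2.8760)
new velocity v' = (-1.8840, -1.6200, -0.5520)

p' = (-0.7760, -1.2760, 2.8760)
q' = (0.0120, 0.0120, -0.0300, 0.9994)
v' = (-1.8840, -1.6200, -0.5520)
ω' = (-1.5438, -0.5920, -0.5503)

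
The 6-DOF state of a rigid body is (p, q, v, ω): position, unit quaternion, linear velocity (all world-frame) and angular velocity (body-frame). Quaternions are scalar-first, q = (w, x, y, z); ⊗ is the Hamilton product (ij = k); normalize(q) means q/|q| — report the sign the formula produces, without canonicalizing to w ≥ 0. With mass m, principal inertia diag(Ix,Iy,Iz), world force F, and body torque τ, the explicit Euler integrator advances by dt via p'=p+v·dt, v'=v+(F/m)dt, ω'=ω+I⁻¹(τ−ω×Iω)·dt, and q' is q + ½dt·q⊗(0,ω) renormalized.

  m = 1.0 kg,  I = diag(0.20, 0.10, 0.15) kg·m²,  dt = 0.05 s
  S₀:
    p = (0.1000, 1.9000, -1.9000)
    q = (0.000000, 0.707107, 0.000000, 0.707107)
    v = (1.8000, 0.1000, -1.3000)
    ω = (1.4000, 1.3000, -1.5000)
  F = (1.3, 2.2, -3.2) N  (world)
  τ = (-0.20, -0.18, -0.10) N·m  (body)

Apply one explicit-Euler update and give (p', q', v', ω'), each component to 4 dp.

p' = (0.1900, 1.9050, -1.9650)
q' = (0.0018, 0.6829, 0.0512, 0.7287)
v' = (1.8650, 0.2100, -1.4600)
ω' = (1.3744, 1.2625, -1.4727)

a = F/m = (1.3000, 2.2000, -3.2000)
new position p' = (0.1900, 1.9050, -1.9650)
v + (F/m)dt = (1.8650, 0.2100, -1.4600)
(τ − ω×Iω)/I = (-0.5125, -0.7500, 0.5467)
ω + α·dt = (1.3744, 1.2625, -1.4727)
Hamilton product q⊗(0,ω) = (0.0707107, -0.9192391, 2.0506103, 0.9192391)
updated quaternion q' = (0.0018, 0.6829, 0.0512, 0.7287)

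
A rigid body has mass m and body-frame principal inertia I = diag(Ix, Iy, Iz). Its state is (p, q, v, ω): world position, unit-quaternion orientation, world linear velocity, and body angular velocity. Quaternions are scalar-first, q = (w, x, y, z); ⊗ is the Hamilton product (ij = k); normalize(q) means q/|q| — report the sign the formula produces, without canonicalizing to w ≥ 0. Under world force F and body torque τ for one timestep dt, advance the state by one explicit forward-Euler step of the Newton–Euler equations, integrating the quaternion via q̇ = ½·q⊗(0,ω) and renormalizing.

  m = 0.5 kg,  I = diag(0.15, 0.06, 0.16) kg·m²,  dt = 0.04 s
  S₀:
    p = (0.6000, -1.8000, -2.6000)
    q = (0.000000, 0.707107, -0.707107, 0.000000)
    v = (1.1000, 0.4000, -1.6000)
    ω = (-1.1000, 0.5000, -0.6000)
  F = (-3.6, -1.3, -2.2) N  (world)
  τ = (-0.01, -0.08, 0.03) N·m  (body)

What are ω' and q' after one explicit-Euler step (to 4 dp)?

angular accel α = (0.1333, -1.2233, -0.1219)
new body rate ω' = (-1.0947, 0.4511, -0.6049)
q⊗(0,ω) = (1.1313712, 0.4242642, 0.4242642, -0.4242642)
updated quaternion q' = (0.0226, 0.7153, -0.6984, -0.0085)

ω' = (-1.0947, 0.4511, -0.6049)
q' = (0.0226, 0.7153, -0.6984, -0.0085)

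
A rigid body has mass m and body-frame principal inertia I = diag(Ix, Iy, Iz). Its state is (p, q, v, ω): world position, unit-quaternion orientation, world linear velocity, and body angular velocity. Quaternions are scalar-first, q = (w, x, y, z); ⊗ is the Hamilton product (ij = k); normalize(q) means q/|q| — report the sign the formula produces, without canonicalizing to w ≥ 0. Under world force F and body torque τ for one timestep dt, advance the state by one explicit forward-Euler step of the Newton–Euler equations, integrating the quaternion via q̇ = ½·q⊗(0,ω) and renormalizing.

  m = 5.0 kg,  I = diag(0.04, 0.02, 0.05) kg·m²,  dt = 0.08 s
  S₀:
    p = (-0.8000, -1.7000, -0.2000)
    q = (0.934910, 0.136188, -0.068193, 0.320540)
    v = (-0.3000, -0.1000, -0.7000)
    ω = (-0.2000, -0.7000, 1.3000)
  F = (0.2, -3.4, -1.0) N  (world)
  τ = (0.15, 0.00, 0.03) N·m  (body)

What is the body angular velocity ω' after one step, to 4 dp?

angular accel α = (4.4325, -0.1300, 0.6560)
new body rate ω' = (0.1546, -0.7104, 1.3525)

ω' = (0.1546, -0.7104, 1.3525)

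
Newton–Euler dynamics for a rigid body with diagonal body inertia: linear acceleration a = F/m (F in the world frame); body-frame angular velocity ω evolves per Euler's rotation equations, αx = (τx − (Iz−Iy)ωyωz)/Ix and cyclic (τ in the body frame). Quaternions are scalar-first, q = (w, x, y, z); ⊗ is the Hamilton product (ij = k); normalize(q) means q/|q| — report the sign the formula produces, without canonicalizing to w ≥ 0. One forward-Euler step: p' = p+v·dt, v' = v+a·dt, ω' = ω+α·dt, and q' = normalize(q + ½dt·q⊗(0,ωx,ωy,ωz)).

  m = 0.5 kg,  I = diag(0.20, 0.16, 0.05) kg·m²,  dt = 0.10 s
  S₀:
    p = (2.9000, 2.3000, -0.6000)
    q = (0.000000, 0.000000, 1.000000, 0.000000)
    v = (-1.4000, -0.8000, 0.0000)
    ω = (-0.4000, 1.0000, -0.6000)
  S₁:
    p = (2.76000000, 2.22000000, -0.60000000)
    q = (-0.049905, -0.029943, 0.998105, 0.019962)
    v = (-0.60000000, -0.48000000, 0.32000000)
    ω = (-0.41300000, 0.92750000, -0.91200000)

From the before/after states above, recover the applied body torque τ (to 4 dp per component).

Δω = ω₁−ω₀ = (-0.01300000, -0.07250000, -0.31200000)
gyro term ω₀×Iω₀ = (0.0660, 0.0360, 0.0160)
I·α + gyro = (0.0400, -0.0800, -0.1400)

τ = (0.0400, -0.0800, -0.1400)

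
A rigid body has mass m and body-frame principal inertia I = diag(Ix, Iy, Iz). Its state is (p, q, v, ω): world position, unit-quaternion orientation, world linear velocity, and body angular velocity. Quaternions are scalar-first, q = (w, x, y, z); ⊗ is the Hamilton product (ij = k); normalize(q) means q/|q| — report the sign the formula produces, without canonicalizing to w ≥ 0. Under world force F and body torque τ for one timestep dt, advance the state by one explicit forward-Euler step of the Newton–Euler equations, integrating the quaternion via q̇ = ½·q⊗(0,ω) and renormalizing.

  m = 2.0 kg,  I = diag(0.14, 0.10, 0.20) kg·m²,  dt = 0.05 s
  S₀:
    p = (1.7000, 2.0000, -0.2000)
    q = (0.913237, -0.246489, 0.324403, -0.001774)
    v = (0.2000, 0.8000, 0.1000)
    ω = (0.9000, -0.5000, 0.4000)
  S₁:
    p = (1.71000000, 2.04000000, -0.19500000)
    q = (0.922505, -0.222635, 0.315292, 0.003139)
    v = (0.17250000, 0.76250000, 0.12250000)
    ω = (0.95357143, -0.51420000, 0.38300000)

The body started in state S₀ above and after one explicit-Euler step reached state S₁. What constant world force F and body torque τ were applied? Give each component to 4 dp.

velocity change Δv = (-0.02750000, -0.03750000, 0.02250000)
applied force F = (-1.1000, -1.5000, 0.9000)
ω₁ − ω₀ = (0.05357143, -0.01420000, -0.01700000)
precession coupling = (-0.0200, -0.0216, 0.0180)
τ = I·(Δω/dt) + ω₀×(Iω₀) = (0.1300, -0.0500, -0.0500)

F = (-1.1000, -1.5000, 0.9000)
τ = (0.1300, -0.0500, -0.0500)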